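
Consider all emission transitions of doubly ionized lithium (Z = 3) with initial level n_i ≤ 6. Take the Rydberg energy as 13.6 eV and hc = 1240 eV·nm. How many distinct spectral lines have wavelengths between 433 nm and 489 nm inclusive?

Enumerate all n_i → n_f pairs with 1 ≤ n_f < n_i ≤ 6 and compute λ = 1240 / [13.6·9·(1/n_f² − 1/n_i²)].
Lines falling in [433, 489] nm: 5→4 (450.3 nm).

1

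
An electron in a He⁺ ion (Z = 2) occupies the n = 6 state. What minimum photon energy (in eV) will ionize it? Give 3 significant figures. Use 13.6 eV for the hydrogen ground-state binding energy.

E_n = −13.6 Z²/n² = −54.40/n² eV for Z = 2.
E_6 = −54.40/36 = −1.51 eV, so ionization (to E = 0) requires 1.51 eV.

1.51 eV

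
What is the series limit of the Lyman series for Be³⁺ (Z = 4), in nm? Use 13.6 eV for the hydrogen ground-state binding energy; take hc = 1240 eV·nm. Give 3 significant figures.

The Lyman series has lower level n_f = 1; the series limit corresponds to n_i → ∞.
ΔE_max = 13.6 × 16 / 1² = 217.6 eV.
λ_min = 1240 / 217.6 = 5.70 nm.

5.70 nm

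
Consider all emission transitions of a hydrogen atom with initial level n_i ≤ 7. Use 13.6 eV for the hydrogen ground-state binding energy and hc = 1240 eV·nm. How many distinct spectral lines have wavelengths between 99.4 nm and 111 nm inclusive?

1

Enumerate all n_i → n_f pairs with 1 ≤ n_f < n_i ≤ 7 and compute λ = 1240 / [13.6·1·(1/n_f² − 1/n_i²)].
Lines falling in [99.4, 111] nm: 3→1 (102.6 nm).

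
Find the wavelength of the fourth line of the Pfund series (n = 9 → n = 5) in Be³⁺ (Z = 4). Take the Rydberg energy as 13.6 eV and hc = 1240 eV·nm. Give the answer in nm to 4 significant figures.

The Pfund series terminates on n_f = 5; the fourth line has n_i = 5+4 = 9.
ΔE = 217.6 × (1/5² − 1/9²) = 6.018 eV.
λ = 1240 / 6.018 = 206.1 nm.

206.1 nm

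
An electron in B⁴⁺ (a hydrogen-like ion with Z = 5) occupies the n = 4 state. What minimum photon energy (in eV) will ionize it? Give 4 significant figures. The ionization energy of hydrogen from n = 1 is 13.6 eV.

E_n = −13.6 Z²/n² = −340.0/n² eV for Z = 5.
E_4 = −340.0/16 = −21.25 eV, so ionization (to E = 0) requires 21.25 eV.

21.25 eV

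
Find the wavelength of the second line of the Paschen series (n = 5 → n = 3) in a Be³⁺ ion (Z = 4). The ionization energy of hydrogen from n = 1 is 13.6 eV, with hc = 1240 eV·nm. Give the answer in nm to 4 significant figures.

The Paschen series terminates on n_f = 3; the second line has n_i = 3+2 = 5.
ΔE = 217.6 × (1/3² − 1/5²) = 15.47 eV.
λ = 1240 / 15.47 = 80.14 nm.

80.14 nm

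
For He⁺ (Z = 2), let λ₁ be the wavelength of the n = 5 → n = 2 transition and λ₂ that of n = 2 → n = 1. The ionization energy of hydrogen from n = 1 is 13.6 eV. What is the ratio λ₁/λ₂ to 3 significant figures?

λ ∝ 1/ΔE ∝ 1/(1/n_f² − 1/n_i²), and the Z² and hc factors cancel in the ratio.
λ₁/λ₂ = (1/1² − 1/2²)/(1/2² − 1/5²) = 0.7500/0.2100 = 3.57.

3.57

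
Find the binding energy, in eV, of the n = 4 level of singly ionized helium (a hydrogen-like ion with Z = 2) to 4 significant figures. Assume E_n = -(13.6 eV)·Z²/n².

E_n = −13.6 Z²/n² = −54.40/n² eV for Z = 2.
E_4 = −54.40/16 = −3.400 eV, so ionization (to E = 0) requires 3.400 eV.

3.400 eV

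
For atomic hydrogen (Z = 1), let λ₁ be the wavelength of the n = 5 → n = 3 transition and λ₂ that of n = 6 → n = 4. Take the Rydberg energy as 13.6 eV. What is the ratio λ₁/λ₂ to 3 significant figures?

λ ∝ 1/ΔE ∝ 1/(1/n_f² − 1/n_i²), and the Z² and hc factors cancel in the ratio.
λ₁/λ₂ = (1/4² − 1/6²)/(1/3² − 1/5²) = 0.03472/0.07111 = 0.488.

0.488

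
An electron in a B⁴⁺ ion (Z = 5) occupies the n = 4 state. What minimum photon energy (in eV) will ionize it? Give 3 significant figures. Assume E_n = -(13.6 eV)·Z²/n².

21.3 eV

E_n = −13.6 Z²/n² = −340.0/n² eV for Z = 5.
E_4 = −340.0/16 = −21.3 eV, so ionization (to E = 0) requires 21.3 eV.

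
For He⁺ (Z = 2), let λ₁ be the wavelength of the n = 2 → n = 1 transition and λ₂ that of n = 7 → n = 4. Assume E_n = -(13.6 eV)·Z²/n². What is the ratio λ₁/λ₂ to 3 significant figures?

0.0561

λ ∝ 1/ΔE ∝ 1/(1/n_f² − 1/n_i²), and the Z² and hc factors cancel in the ratio.
λ₁/λ₂ = (1/4² − 1/7²)/(1/1² − 1/2²) = 0.04209/0.7500 = 0.0561.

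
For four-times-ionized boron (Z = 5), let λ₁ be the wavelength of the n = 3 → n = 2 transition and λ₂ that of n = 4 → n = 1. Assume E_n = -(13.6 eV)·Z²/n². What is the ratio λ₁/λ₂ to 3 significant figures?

6.75

λ ∝ 1/ΔE ∝ 1/(1/n_f² − 1/n_i²), and the Z² and hc factors cancel in the ratio.
λ₁/λ₂ = (1/1² − 1/4²)/(1/2² − 1/3²) = 0.9375/0.1389 = 6.75.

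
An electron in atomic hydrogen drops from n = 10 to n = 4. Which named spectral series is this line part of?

Brackett

The series is set by the lower level: n_f = 4 is the Brackett series.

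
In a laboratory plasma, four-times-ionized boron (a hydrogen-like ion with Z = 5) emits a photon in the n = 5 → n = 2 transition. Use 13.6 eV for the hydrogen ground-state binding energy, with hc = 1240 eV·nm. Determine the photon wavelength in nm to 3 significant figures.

For Z = 5 the level energies scale as Z², so the effective Rydberg energy is 13.6 × 25 = 340.0 eV.
ΔE = 340.0 × (1/2² − 1/5²) = 340.0 × 0.2100 = 71.40 eV.
λ = hc/ΔE = 1240 / 71.40 = 17.4 nm.

17.4 nm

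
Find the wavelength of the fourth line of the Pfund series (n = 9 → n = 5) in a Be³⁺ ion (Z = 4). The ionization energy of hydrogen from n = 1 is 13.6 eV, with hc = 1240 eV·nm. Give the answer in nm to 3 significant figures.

206 nm

The Pfund series terminates on n_f = 5; the fourth line has n_i = 5+4 = 9.
ΔE = 217.6 × (1/5² − 1/9²) = 6.018 eV.
λ = 1240 / 6.018 = 206 nm.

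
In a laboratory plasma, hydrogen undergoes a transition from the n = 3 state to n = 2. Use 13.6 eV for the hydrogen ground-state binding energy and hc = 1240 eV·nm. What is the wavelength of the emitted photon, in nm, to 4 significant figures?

ΔE = 13.60 × (1/2² − 1/3²) = 13.60 × 0.1389 = 1.889 eV.
λ = hc/ΔE = 1240 / 1.889 = 656.5 nm.
This line belongs to the Balmer series.

656.5 nm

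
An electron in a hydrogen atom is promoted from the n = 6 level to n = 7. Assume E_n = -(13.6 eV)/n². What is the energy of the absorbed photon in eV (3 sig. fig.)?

0.100 eV

E_7 = −13.60/49 = −0.2776 eV and E_6 = −13.60/36 = −0.3778 eV.
The photon energy is |E_7 − E_6| = 0.100 eV.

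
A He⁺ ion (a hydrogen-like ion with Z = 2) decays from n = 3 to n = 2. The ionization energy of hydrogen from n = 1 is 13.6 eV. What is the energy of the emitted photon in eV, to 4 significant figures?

The Bohr energies scale as Z², so for Z = 2: E_n = −54.40/n² eV.
E_3 = −54.40/9 = −6.044 eV and E_2 = −54.40/4 = −13.60 eV.
The photon energy is |E_3 − E_2| = 7.556 eV.

7.556 eV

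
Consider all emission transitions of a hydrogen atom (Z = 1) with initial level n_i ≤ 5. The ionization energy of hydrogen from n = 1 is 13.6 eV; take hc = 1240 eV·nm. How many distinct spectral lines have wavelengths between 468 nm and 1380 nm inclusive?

Enumerate all n_i → n_f pairs with 1 ≤ n_f < n_i ≤ 5 and compute λ = 1240 / [13.6·1·(1/n_f² − 1/n_i²)].
Lines falling in [468, 1380] nm: 4→2 (486.3 nm), 3→2 (656.5 nm), 5→3 (1282 nm).

3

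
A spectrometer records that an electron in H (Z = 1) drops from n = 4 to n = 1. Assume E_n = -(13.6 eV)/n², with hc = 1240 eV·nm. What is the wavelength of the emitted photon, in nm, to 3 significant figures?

97.3 nm

ΔE = 13.60 × (1/1² − 1/4²) = 13.60 × 0.9375 = 12.75 eV.
λ = hc/ΔE = 1240 / 12.75 = 97.3 nm.
This line belongs to the Lyman series.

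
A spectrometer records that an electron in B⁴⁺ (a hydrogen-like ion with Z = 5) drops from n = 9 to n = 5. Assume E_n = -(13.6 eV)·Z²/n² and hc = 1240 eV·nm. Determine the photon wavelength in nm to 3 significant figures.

For Z = 5 the level energies scale as Z², so the effective Rydberg energy is 13.6 × 25 = 340.0 eV.
ΔE = 340.0 × (1/5² − 1/9²) = 340.0 × 0.02765 = 9.402 eV.
λ = hc/ΔE = 1240 / 9.402 = 132 nm.

132 nm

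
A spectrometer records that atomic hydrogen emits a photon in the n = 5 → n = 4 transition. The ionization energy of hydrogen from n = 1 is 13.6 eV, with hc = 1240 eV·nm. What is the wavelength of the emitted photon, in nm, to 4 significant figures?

4052 nm

ΔE = 13.60 × (1/4² − 1/5²) = 13.60 × 0.02250 = 0.3060 eV.
λ = hc/ΔE = 1240 / 0.3060 = 4052 nm.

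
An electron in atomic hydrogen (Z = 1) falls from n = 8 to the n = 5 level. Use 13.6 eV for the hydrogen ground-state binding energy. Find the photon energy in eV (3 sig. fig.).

0.332 eV

E_8 = −13.60/64 = −0.2125 eV and E_5 = −13.60/25 = −0.5440 eV.
The photon energy is |E_8 − E_5| = 0.332 eV.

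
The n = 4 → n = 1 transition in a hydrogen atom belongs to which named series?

The series is set by the lower level: n_f = 1 is the Lyman series.

Lyman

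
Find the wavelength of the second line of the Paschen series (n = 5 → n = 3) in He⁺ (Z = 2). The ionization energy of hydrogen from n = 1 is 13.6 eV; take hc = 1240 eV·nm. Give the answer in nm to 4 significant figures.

320.5 nm

The Paschen series terminates on n_f = 3; the second line has n_i = 3+2 = 5.
ΔE = 54.40 × (1/3² − 1/5²) = 3.868 eV.
λ = 1240 / 3.868 = 320.5 nm.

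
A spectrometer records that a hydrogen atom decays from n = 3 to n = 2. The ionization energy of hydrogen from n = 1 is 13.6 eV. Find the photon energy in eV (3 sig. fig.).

1.89 eV

E_3 = −13.60/9 = −1.511 eV and E_2 = −13.60/4 = −3.400 eV.
The photon energy is |E_3 − E_2| = 1.89 eV.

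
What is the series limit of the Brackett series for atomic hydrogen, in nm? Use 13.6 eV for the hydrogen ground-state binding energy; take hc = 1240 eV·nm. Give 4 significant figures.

1459 nm

The Brackett series has lower level n_f = 4; the series limit corresponds to n_i → ∞.
ΔE_max = 13.6 × 1 / 4² = 0.8500 eV.
λ_min = 1240 / 0.8500 = 1459 nm.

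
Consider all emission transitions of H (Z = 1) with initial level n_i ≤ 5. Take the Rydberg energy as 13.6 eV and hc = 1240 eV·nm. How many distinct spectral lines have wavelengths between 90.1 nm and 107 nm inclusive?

Enumerate all n_i → n_f pairs with 1 ≤ n_f < n_i ≤ 5 and compute λ = 1240 / [13.6·1·(1/n_f² − 1/n_i²)].
Lines falling in [90.1, 107] nm: 5→1 (94.98 nm), 4→1 (97.25 nm), 3→1 (102.6 nm).

3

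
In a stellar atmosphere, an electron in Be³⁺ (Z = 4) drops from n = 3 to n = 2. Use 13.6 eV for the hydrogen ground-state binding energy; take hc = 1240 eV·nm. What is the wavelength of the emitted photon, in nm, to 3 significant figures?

For Z = 4 the level energies scale as Z², so the effective Rydberg energy is 13.6 × 16 = 217.6 eV.
ΔE = 217.6 × (1/2² − 1/3²) = 217.6 × 0.1389 = 30.22 eV.
λ = hc/ΔE = 1240 / 30.22 = 41.0 nm.

41.0 nm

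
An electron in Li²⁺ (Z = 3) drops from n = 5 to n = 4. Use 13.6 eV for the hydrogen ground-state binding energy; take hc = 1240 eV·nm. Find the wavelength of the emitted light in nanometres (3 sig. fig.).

For Z = 3 the level energies scale as Z², so the effective Rydberg energy is 13.6 × 9 = 122.4 eV.
ΔE = 122.4 × (1/4² − 1/5²) = 122.4 × 0.02250 = 2.754 eV.
λ = hc/ΔE = 1240 / 2.754 = 450 nm.

450 nm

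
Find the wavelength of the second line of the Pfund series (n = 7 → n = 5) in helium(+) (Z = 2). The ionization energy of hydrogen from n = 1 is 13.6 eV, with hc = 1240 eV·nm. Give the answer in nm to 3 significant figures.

1160 nm

The Pfund series terminates on n_f = 5; the second line has n_i = 5+2 = 7.
ΔE = 54.40 × (1/5² − 1/7²) = 1.066 eV.
λ = 1240 / 1.066 = 1160 nm.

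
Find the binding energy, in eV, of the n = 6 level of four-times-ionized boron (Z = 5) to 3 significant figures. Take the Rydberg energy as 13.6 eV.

E_n = −13.6 Z²/n² = −340.0/n² eV for Z = 5.
E_6 = −340.0/36 = −9.44 eV, so ionization (to E = 0) requires 9.44 eV.

9.44 eV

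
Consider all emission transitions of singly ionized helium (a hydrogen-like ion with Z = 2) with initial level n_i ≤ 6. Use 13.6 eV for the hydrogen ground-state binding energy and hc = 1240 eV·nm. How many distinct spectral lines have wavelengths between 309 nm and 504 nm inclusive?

Enumerate all n_i → n_f pairs with 1 ≤ n_f < n_i ≤ 6 and compute λ = 1240 / [13.6·4·(1/n_f² − 1/n_i²)].
Lines falling in [309, 504] nm: 5→3 (320.5 nm), 4→3 (468.9 nm).

2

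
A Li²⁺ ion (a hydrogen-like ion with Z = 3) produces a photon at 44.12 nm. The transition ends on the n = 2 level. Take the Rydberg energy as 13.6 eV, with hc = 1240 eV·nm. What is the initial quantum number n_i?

The photon energy is ΔE = hc/λ = 1240 / 44.12 = 28.11 eV.
With Z = 3, ΔE = 122.4 × (1/n_f² − 1/n_i²), so 1/n_f² − 1/n_i² = 0.2296.
With n_f = 2: 1/n_i² = 1/4 − 0.2296 = 0.02038, so n_i ≈ 7.00.

n_i = 7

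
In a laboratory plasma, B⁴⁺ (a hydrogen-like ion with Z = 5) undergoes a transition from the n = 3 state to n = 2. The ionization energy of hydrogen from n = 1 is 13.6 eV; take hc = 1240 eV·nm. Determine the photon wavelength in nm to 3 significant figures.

26.3 nm

For Z = 5 the level energies scale as Z², so the effective Rydberg energy is 13.6 × 25 = 340.0 eV.
ΔE = 340.0 × (1/2² − 1/3²) = 340.0 × 0.1389 = 47.22 eV.
λ = hc/ΔE = 1240 / 47.22 = 26.3 nm.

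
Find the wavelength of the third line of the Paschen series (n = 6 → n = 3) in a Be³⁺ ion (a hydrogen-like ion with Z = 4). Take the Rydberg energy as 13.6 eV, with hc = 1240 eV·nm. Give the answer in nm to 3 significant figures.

68.4 nm

The Paschen series terminates on n_f = 3; the third line has n_i = 3+3 = 6.
ΔE = 217.6 × (1/3² − 1/6²) = 18.13 eV.
λ = 1240 / 18.13 = 68.4 nm.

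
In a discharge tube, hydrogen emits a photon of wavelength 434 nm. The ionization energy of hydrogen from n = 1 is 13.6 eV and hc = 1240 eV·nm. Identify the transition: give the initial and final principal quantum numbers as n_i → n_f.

The photon energy is ΔE = hc/λ = 1240 / 434 = 2.857 eV.
With Z = 1, ΔE = 13.60 × (1/n_f² − 1/n_i²), so 1/n_f² − 1/n_i² = 0.2101.
Trying n_f = 2 gives 1/n_i² = 0.03992, i.e. n_i ≈ 5; this pair matches.

n_i = 5, n_f = 2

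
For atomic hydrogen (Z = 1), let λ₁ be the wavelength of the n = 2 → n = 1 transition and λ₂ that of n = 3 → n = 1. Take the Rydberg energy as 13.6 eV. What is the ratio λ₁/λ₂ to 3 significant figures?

1.19

λ ∝ 1/ΔE ∝ 1/(1/n_f² − 1/n_i²), and the Z² and hc factors cancel in the ratio.
λ₁/λ₂ = (1/1² − 1/3²)/(1/1² − 1/2²) = 0.8889/0.7500 = 1.19.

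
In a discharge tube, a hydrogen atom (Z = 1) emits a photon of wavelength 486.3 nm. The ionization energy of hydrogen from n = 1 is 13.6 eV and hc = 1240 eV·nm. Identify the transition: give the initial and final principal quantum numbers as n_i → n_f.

The photon energy is ΔE = hc/λ = 1240 / 486.3 = 2.550 eV.
With Z = 1, ΔE = 13.60 × (1/n_f² − 1/n_i²), so 1/n_f² − 1/n_i² = 0.1875.
Trying n_f = 2 gives 1/n_i² = 0.06251, i.e. n_i ≈ 4; this pair matches.

n_i = 4, n_f = 2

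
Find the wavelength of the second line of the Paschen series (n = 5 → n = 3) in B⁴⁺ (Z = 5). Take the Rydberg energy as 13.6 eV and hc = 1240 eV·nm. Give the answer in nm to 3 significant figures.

51.3 nm

The Paschen series terminates on n_f = 3; the second line has n_i = 3+2 = 5.
ΔE = 340.0 × (1/3² − 1/5²) = 24.18 eV.
λ = 1240 / 24.18 = 51.3 nm.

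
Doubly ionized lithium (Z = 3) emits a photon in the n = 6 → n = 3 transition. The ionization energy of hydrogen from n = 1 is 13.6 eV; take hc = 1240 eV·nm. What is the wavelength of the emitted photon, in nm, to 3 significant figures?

For Z = 3 the level energies scale as Z², so the effective Rydberg energy is 13.6 × 9 = 122.4 eV.
ΔE = 122.4 × (1/3² − 1/6²) = 122.4 × 0.08333 = 10.20 eV.
λ = hc/ΔE = 1240 / 10.20 = 122 nm.

122 nm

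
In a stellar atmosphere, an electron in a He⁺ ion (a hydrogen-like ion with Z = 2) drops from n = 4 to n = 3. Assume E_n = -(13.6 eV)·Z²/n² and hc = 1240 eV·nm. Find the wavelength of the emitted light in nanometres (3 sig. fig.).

469 nm

For Z = 2 the level energies scale as Z², so the effective Rydberg energy is 13.6 × 4 = 54.40 eV.
ΔE = 54.40 × (1/3² − 1/4²) = 54.40 × 0.04861 = 2.644 eV.
λ = hc/ΔE = 1240 / 2.644 = 469 nm.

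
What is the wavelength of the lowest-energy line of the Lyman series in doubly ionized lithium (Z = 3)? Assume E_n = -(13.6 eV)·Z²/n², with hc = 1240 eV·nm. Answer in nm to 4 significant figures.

The Lyman series terminates on n_f = 1; the first line has n_i = 1+1 = 2.
ΔE = 122.4 × (1/1² − 1/2²) = 91.80 eV.
λ = 1240 / 91.80 = 13.51 nm.

13.51 nm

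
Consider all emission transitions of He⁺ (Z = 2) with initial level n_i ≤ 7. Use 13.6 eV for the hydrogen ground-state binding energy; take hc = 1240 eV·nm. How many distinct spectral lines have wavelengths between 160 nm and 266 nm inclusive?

2

Enumerate all n_i → n_f pairs with 1 ≤ n_f < n_i ≤ 7 and compute λ = 1240 / [13.6·4·(1/n_f² − 1/n_i²)].
Lines falling in [160, 266] nm: 3→2 (164.1 nm), 7→3 (251.3 nm).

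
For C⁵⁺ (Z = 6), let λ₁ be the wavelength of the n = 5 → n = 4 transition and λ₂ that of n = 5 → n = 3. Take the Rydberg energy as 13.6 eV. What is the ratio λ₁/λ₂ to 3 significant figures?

λ ∝ 1/ΔE ∝ 1/(1/n_f² − 1/n_i²), and the Z² and hc factors cancel in the ratio.
λ₁/λ₂ = (1/3² − 1/5²)/(1/4² − 1/5²) = 0.07111/0.02250 = 3.16.

3.16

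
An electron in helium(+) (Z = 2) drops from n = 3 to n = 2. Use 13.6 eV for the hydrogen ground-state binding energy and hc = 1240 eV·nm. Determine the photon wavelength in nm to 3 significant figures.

164 nm

For Z = 2 the level energies scale as Z², so the effective Rydberg energy is 13.6 × 4 = 54.40 eV.
ΔE = 54.40 × (1/2² − 1/3²) = 54.40 × 0.1389 = 7.556 eV.
λ = hc/ΔE = 1240 / 7.556 = 164 nm.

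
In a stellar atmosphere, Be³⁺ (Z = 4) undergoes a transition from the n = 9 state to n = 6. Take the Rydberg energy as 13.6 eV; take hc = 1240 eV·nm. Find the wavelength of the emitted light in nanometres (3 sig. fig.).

369 nm

For Z = 4 the level energies scale as Z², so the effective Rydberg energy is 13.6 × 16 = 217.6 eV.
ΔE = 217.6 × (1/6² − 1/9²) = 217.6 × 0.01543 = 3.358 eV.
λ = hc/ΔE = 1240 / 3.358 = 369 nm.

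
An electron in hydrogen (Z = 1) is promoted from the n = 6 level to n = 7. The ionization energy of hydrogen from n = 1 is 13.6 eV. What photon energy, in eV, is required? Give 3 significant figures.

E_7 = −13.60/49 = −0.2776 eV and E_6 = −13.60/36 = −0.3778 eV.
The photon energy is |E_7 − E_6| = 0.100 eV.

0.100 eV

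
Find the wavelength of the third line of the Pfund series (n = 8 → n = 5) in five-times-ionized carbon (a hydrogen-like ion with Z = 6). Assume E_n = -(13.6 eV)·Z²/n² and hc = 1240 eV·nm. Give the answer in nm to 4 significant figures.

103.9 nm

The Pfund series terminates on n_f = 5; the third line has n_i = 5+3 = 8.
ΔE = 489.6 × (1/5² − 1/8²) = 11.93 eV.
λ = 1240 / 11.93 = 103.9 nm.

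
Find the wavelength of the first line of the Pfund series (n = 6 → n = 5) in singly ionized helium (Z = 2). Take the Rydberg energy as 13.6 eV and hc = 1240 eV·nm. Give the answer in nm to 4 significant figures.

1865 nm

The Pfund series terminates on n_f = 5; the first line has n_i = 5+1 = 6.
ΔE = 54.40 × (1/5² − 1/6²) = 0.6649 eV.
λ = 1240 / 0.6649 = 1865 nm.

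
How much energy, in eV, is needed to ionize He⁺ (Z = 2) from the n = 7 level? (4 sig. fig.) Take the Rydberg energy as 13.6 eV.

1.110 eV

E_n = −13.6 Z²/n² = −54.40/n² eV for Z = 2.
E_7 = −54.40/49 = −1.110 eV, so ionization (to E = 0) requires 1.110 eV.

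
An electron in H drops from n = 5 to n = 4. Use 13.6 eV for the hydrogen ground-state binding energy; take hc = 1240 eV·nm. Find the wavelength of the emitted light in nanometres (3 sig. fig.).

4050 nm

ΔE = 13.60 × (1/4² − 1/5²) = 13.60 × 0.02250 = 0.3060 eV.
λ = hc/ΔE = 1240 / 0.3060 = 4050 nm.
This line belongs to the Brackett series.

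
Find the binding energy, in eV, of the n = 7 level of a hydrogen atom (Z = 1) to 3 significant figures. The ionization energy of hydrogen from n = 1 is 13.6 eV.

0.278 eV

E_7 = −13.60/49 = −0.278 eV, so ionization (to E = 0) requires 0.278 eV.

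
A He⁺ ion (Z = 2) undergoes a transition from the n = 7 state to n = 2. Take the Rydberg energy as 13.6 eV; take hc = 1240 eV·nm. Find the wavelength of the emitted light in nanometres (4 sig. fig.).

99.28 nm

For Z = 2 the level energies scale as Z², so the effective Rydberg energy is 13.6 × 4 = 54.40 eV.
ΔE = 54.40 × (1/2² − 1/7²) = 54.40 × 0.2296 = 12.49 eV.
λ = hc/ΔE = 1240 / 12.49 = 99.28 nm.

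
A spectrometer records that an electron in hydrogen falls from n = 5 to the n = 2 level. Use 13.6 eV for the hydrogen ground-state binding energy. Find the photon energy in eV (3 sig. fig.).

2.86 eV

E_5 = −13.60/25 = −0.5440 eV and E_2 = −13.60/4 = −3.400 eV.
The photon energy is |E_5 − E_2| = 2.86 eV.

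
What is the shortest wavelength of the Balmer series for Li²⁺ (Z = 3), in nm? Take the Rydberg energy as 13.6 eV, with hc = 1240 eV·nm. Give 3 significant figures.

The Balmer series has lower level n_f = 2; the series limit corresponds to n_i → ∞.
ΔE_max = 13.6 × 9 / 2² = 30.60 eV.
λ_min = 1240 / 30.60 = 40.5 nm.

40.5 nm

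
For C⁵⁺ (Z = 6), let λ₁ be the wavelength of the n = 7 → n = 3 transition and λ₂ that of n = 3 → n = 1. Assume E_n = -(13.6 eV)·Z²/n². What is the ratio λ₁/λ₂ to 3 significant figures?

λ ∝ 1/ΔE ∝ 1/(1/n_f² − 1/n_i²), and the Z² and hc factors cancel in the ratio.
λ₁/λ₂ = (1/1² − 1/3²)/(1/3² − 1/7²) = 0.8889/0.09070 = 9.80.

9.80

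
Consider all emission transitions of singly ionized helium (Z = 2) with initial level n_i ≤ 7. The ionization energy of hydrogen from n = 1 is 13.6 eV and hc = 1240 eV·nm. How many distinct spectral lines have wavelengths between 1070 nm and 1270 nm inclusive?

Enumerate all n_i → n_f pairs with 1 ≤ n_f < n_i ≤ 7 and compute λ = 1240 / [13.6·4·(1/n_f² − 1/n_i²)].
Lines falling in [1070, 1270] nm: 7→5 (1163 nm).

1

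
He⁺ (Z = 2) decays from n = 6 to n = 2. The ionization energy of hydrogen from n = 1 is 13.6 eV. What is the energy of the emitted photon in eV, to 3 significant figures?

The Bohr energies scale as Z², so for Z = 2: E_n = −54.40/n² eV.
E_6 = −54.40/36 = −1.511 eV and E_2 = −54.40/4 = −13.60 eV.
The photon energy is |E_6 − E_2| = 12.1 eV.

12.1 eV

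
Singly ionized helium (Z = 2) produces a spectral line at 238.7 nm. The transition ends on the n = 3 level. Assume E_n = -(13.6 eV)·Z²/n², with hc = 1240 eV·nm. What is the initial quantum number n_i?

The photon energy is ΔE = hc/λ = 1240 / 238.7 = 5.195 eV.
With Z = 2, ΔE = 54.40 × (1/n_f² − 1/n_i²), so 1/n_f² − 1/n_i² = 0.09549.
With n_f = 3: 1/n_i² = 1/9 − 0.09549 = 0.01562, so n_i ≈ 8.00.

n_i = 8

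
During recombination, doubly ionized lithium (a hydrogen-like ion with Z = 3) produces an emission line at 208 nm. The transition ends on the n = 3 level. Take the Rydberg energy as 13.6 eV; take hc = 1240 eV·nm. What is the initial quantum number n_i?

The photon energy is ΔE = hc/λ = 1240 / 208 = 5.962 eV.
With Z = 3, ΔE = 122.4 × (1/n_f² − 1/n_i²), so 1/n_f² − 1/n_i² = 0.04871.
With n_f = 3: 1/n_i² = 1/9 − 0.04871 = 0.06241, so n_i ≈ 4.00.

n_i = 4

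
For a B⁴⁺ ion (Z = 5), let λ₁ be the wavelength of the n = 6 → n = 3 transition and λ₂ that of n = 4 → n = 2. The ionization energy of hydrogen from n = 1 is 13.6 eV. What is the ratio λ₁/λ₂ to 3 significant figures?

2.25

λ ∝ 1/ΔE ∝ 1/(1/n_f² − 1/n_i²), and the Z² and hc factors cancel in the ratio.
λ₁/λ₂ = (1/2² − 1/4²)/(1/3² − 1/6²) = 0.1875/0.08333 = 2.25.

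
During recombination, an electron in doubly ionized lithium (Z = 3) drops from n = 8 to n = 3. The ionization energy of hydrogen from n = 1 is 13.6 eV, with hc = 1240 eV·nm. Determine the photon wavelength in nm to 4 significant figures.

106.1 nm

For Z = 3 the level energies scale as Z², so the effective Rydberg energy is 13.6 × 9 = 122.4 eV.
ΔE = 122.4 × (1/3² − 1/8²) = 122.4 × 0.09549 = 11.69 eV.
λ = hc/ΔE = 1240 / 11.69 = 106.1 nm.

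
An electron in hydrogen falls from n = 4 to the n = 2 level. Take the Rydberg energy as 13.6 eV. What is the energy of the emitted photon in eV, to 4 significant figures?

E_4 = −13.60/16 = −0.8500 eV and E_2 = −13.60/4 = −3.400 eV.
The photon energy is |E_4 − E_2| = 2.550 eV.

2.550 eV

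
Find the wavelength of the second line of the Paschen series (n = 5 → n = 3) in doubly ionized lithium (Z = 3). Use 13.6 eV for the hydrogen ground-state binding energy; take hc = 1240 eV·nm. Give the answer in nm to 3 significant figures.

142 nm

The Paschen series terminates on n_f = 3; the second line has n_i = 3+2 = 5.
ΔE = 122.4 × (1/3² − 1/5²) = 8.704 eV.
λ = 1240 / 8.704 = 142 nm.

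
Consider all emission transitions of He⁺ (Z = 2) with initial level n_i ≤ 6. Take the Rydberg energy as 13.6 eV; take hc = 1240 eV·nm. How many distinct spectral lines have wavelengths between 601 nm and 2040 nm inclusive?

Enumerate all n_i → n_f pairs with 1 ≤ n_f < n_i ≤ 6 and compute λ = 1240 / [13.6·4·(1/n_f² − 1/n_i²)].
Lines falling in [601, 2040] nm: 6→4 (656.5 nm), 5→4 (1013 nm), 6→5 (1865 nm).

3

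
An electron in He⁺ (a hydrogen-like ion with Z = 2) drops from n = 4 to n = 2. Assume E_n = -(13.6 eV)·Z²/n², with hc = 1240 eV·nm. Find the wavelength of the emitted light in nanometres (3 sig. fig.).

For Z = 2 the level energies scale as Z², so the effective Rydberg energy is 13.6 × 4 = 54.40 eV.
ΔE = 54.40 × (1/2² − 1/4²) = 54.40 × 0.1875 = 10.20 eV.
λ = hc/ΔE = 1240 / 10.20 = 122 nm.

122 nm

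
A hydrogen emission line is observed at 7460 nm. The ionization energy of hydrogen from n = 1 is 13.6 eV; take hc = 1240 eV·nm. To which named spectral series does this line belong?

ΔE = 1240/7460 = 0.1662 eV.
This matches 13.6 × (1/5² − 1/6²), so n_f = 5: the Pfund series.

Pfund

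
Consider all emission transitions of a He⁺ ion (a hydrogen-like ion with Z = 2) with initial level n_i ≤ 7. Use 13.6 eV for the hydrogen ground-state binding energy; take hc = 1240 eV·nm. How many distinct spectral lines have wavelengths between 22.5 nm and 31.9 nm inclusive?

6

Enumerate all n_i → n_f pairs with 1 ≤ n_f < n_i ≤ 7 and compute λ = 1240 / [13.6·4·(1/n_f² − 1/n_i²)].
Lines falling in [22.5, 31.9] nm: 7→1 (23.27 nm), 6→1 (23.45 nm), 5→1 (23.74 nm), 4→1 (24.31 nm), 3→1 (25.64 nm), 2→1 (30.39 nm).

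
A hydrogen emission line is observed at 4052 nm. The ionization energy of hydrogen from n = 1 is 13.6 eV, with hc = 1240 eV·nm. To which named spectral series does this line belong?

ΔE = 1240/4052 = 0.3060 eV.
This matches 13.6 × (1/4² − 1/5²), so n_f = 4: the Brackett series.

Brackett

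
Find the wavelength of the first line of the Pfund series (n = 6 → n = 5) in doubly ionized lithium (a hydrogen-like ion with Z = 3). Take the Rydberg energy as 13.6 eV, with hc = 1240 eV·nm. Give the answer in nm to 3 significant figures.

The Pfund series terminates on n_f = 5; the first line has n_i = 5+1 = 6.
ΔE = 122.4 × (1/5² − 1/6²) = 1.496 eV.
λ = 1240 / 1.496 = 829 nm.

829 nm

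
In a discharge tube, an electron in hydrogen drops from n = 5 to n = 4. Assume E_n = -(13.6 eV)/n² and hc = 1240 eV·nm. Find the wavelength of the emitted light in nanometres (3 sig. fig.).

ΔE = 13.60 × (1/4² − 1/5²) = 13.60 × 0.02250 = 0.3060 eV.
λ = hc/ΔE = 1240 / 0.3060 = 4050 nm.
This line belongs to the Brackett series.

4050 nm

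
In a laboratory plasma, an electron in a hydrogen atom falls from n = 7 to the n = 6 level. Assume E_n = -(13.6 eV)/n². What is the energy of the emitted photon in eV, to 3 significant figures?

E_7 = −13.60/49 = −0.2776 eV and E_6 = −13.60/36 = −0.3778 eV.
The photon energy is |E_7 − E_6| = 0.100 eV.

0.100 eV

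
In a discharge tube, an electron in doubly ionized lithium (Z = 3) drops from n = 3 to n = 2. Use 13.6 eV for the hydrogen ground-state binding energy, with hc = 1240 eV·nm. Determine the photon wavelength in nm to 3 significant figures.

For Z = 3 the level energies scale as Z², so the effective Rydberg energy is 13.6 × 9 = 122.4 eV.
ΔE = 122.4 × (1/2² − 1/3²) = 122.4 × 0.1389 = 17.00 eV.
λ = hc/ΔE = 1240 / 17.00 = 72.9 nm.

72.9 nm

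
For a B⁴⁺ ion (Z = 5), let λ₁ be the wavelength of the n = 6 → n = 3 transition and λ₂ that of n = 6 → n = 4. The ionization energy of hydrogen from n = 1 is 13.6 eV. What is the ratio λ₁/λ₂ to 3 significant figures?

0.417

λ ∝ 1/ΔE ∝ 1/(1/n_f² − 1/n_i²), and the Z² and hc factors cancel in the ratio.
λ₁/λ₂ = (1/4² − 1/6²)/(1/3² − 1/6²) = 0.03472/0.08333 = 0.417.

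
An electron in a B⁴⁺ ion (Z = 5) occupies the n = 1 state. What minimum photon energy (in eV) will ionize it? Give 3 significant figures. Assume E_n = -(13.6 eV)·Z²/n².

E_n = −13.6 Z²/n² = −340.0/n² eV for Z = 5.
E_1 = −340.0/1 = −340 eV, so ionization (to E = 0) requires 340 eV.

340 eV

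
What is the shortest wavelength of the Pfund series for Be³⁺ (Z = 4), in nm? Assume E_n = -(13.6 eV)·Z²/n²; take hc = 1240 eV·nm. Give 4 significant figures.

142.5 nm

The Pfund series has lower level n_f = 5; the series limit corresponds to n_i → ∞.
ΔE_max = 13.6 × 16 / 5² = 8.704 eV.
λ_min = 1240 / 8.704 = 142.5 nm.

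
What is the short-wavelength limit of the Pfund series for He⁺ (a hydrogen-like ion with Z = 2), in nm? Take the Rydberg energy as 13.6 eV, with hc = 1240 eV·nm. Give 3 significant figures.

The Pfund series has lower level n_f = 5; the series limit corresponds to n_i → ∞.
ΔE_max = 13.6 × 4 / 5² = 2.176 eV.
λ_min = 1240 / 2.176 = 570 nm.

570 nm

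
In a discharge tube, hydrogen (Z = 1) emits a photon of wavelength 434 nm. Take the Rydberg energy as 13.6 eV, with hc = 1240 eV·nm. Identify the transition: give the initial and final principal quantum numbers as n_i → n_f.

The photon energy is ΔE = hc/λ = 1240 / 434 = 2.857 eV.
With Z = 1, ΔE = 13.60 × (1/n_f² − 1/n_i²), so 1/n_f² − 1/n_i² = 0.2101.
Trying n_f = 2 gives 1/n_i² = 0.03992, i.e. n_i ≈ 5; this pair matches.

n_i = 5, n_f = 2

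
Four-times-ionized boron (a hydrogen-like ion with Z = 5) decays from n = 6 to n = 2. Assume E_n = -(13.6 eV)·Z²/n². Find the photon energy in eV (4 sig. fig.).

75.56 eV

The Bohr energies scale as Z², so for Z = 5: E_n = −340.0/n² eV.
E_6 = −340.0/36 = −9.444 eV and E_2 = −340.0/4 = −85.00 eV.
The photon energy is |E_6 − E_2| = 75.56 eV.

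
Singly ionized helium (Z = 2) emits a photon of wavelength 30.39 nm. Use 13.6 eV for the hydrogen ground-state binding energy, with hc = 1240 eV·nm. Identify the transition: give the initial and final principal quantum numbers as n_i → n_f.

n_i = 2, n_f = 1

The photon energy is ΔE = hc/λ = 1240 / 30.39 = 40.80 eV.
With Z = 2, ΔE = 54.40 × (1/n_f² − 1/n_i²), so 1/n_f² − 1/n_i² = 0.7501.
Trying n_f = 1 gives 1/n_i² = 0.2499, i.e. n_i ≈ 2; this pair matches.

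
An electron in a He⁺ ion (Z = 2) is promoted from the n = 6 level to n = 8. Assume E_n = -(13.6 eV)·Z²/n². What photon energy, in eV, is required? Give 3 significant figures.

The Bohr energies scale as Z², so for Z = 2: E_n = −54.40/n² eV.
E_8 = −54.40/64 = −0.8500 eV and E_6 = −54.40/36 = −1.511 eV.
The photon energy is |E_8 − E_6| = 0.661 eV.

0.661 eV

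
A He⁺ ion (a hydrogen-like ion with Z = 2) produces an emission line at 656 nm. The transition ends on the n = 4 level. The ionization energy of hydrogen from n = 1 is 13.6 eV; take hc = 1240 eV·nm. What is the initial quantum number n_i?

The photon energy is ΔE = hc/λ = 1240 / 656 = 1.890 eV.
With Z = 2, ΔE = 54.40 × (1/n_f² − 1/n_i²), so 1/n_f² − 1/n_i² = 0.03475.
With n_f = 4: 1/n_i² = 1/16 − 0.03475 = 0.02775, so n_i ≈ 6.00.

n_i = 6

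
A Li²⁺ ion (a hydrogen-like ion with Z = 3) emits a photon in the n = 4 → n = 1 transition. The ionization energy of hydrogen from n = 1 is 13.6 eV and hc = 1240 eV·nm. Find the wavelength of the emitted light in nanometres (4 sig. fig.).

For Z = 3 the level energies scale as Z², so the effective Rydberg energy is 13.6 × 9 = 122.4 eV.
ΔE = 122.4 × (1/1² − 1/4²) = 122.4 × 0.9375 = 114.8 eV.
λ = hc/ΔE = 1240 / 114.8 = 10.81 nm.

10.81 nm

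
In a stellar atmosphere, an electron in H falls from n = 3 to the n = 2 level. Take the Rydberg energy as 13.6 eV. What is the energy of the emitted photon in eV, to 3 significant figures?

1.89 eV

E_3 = −13.60/9 = −1.511 eV and E_2 = −13.60/4 = −3.400 eV.
The photon energy is |E_3 − E_2| = 1.89 eV.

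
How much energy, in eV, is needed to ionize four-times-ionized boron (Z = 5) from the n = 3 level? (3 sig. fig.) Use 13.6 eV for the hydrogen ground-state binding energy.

E_n = −13.6 Z²/n² = −340.0/n² eV for Z = 5.
E_3 = −340.0/9 = −37.8 eV, so ionization (to E = 0) requires 37.8 eV.

37.8 eV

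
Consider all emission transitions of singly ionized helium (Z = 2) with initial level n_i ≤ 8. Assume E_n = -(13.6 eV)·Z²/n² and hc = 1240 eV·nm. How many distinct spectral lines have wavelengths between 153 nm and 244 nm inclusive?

2

Enumerate all n_i → n_f pairs with 1 ≤ n_f < n_i ≤ 8 and compute λ = 1240 / [13.6·4·(1/n_f² − 1/n_i²)].
Lines falling in [153, 244] nm: 3→2 (164.1 nm), 8→3 (238.7 nm).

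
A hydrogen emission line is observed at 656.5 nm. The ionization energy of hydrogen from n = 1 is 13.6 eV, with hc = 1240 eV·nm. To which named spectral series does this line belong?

ΔE = 1240/656.5 = 1.889 eV.
This matches 13.6 × (1/2² − 1/3²), so n_f = 2: the Balmer series.

Balmer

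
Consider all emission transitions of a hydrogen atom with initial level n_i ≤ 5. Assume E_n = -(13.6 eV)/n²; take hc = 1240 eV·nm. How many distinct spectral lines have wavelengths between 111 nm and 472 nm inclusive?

2

Enumerate all n_i → n_f pairs with 1 ≤ n_f < n_i ≤ 5 and compute λ = 1240 / [13.6·1·(1/n_f² − 1/n_i²)].
Lines falling in [111, 472] nm: 2→1 (121.6 nm), 5→2 (434.2 nm).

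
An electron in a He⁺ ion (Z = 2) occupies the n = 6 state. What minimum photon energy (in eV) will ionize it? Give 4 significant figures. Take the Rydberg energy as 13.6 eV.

E_n = −13.6 Z²/n² = −54.40/n² eV for Z = 2.
E_6 = −54.40/36 = −1.511 eV, so ionization (to E = 0) requires 1.511 eV.

1.511 eV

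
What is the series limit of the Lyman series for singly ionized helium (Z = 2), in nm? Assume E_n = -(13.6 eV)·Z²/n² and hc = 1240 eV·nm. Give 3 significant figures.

22.8 nm

The Lyman series has lower level n_f = 1; the series limit corresponds to n_i → ∞.
ΔE_max = 13.6 × 4 / 1² = 54.40 eV.
λ_min = 1240 / 54.40 = 22.8 nm.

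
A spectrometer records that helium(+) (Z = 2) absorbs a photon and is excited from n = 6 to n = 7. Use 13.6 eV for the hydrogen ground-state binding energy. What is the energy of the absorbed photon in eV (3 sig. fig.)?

0.401 eV

The Bohr energies scale as Z², so for Z = 2: E_n = −54.40/n² eV.
E_7 = −54.40/49 = −1.110 eV and E_6 = −54.40/36 = −1.511 eV.
The photon energy is |E_7 − E_6| = 0.401 eV.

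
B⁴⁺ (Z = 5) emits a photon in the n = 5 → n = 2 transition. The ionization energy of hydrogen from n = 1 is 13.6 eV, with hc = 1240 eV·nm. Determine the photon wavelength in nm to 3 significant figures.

17.4 nm

For Z = 5 the level energies scale as Z², so the effective Rydberg energy is 13.6 × 25 = 340.0 eV.
ΔE = 340.0 × (1/2² − 1/5²) = 340.0 × 0.2100 = 71.40 eV.
λ = hc/ΔE = 1240 / 71.40 = 17.4 nm.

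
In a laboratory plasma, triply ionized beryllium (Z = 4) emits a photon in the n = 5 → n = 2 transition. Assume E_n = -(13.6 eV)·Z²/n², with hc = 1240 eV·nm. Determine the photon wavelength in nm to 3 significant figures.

For Z = 4 the level energies scale as Z², so the effective Rydberg energy is 13.6 × 16 = 217.6 eV.
ΔE = 217.6 × (1/2² − 1/5²) = 217.6 × 0.2100 = 45.70 eV.
λ = hc/ΔE = 1240 / 45.70 = 27.1 nm.

27.1 nm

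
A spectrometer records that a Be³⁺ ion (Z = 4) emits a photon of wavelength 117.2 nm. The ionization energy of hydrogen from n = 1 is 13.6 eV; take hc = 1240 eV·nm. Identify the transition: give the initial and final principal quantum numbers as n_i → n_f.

n_i = 4, n_f = 3

The photon energy is ΔE = hc/λ = 1240 / 117.2 = 10.58 eV.
With Z = 4, ΔE = 217.6 × (1/n_f² − 1/n_i²), so 1/n_f² − 1/n_i² = 0.04862.
Trying n_f = 3 gives 1/n_i² = 0.06249, i.e. n_i ≈ 4; this pair matches.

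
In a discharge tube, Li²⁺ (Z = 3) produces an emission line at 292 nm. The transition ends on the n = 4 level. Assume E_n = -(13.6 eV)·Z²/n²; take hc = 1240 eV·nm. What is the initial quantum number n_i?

n_i = 6

The photon energy is ΔE = hc/λ = 1240 / 292 = 4.247 eV.
With Z = 3, ΔE = 122.4 × (1/n_f² − 1/n_i²), so 1/n_f² − 1/n_i² = 0.03469.
With n_f = 4: 1/n_i² = 1/16 − 0.03469 = 0.02781, so n_i ≈ 6.00.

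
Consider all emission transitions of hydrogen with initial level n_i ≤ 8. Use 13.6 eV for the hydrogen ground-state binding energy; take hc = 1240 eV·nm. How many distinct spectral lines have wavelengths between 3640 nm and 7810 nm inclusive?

Enumerate all n_i → n_f pairs with 1 ≤ n_f < n_i ≤ 8 and compute λ = 1240 / [13.6·1·(1/n_f² − 1/n_i²)].
Lines falling in [3640, 7810] nm: 8→5 (3741 nm), 5→4 (4052 nm), 7→5 (4654 nm), 6→5 (7460 nm), 8→6 (7503 nm).

5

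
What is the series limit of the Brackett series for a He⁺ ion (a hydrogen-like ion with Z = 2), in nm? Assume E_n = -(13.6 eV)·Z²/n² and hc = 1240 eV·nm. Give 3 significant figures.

365 nm

The Brackett series has lower level n_f = 4; the series limit corresponds to n_i → ∞.
ΔE_max = 13.6 × 4 / 4² = 3.400 eV.
λ_min = 1240 / 3.400 = 365 nm.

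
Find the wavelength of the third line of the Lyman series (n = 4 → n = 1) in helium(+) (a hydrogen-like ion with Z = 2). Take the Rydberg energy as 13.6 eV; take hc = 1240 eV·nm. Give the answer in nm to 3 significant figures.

The Lyman series terminates on n_f = 1; the third line has n_i = 1+3 = 4.
ΔE = 54.40 × (1/1² − 1/4²) = 51.00 eV.
λ = 1240 / 51.00 = 24.3 nm.

24.3 nm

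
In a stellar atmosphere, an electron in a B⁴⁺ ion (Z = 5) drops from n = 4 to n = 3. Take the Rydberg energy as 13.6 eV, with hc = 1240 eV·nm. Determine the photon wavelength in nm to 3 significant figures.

75.0 nm

For Z = 5 the level energies scale as Z², so the effective Rydberg energy is 13.6 × 25 = 340.0 eV.
ΔE = 340.0 × (1/3² − 1/4²) = 340.0 × 0.04861 = 16.53 eV.
λ = hc/ΔE = 1240 / 16.53 = 75.0 nm.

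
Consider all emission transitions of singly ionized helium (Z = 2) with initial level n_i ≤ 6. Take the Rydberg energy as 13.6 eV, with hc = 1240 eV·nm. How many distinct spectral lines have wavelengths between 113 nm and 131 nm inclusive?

Enumerate all n_i → n_f pairs with 1 ≤ n_f < n_i ≤ 6 and compute λ = 1240 / [13.6·4·(1/n_f² − 1/n_i²)].
Lines falling in [113, 131] nm: 4→2 (121.6 nm).

1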